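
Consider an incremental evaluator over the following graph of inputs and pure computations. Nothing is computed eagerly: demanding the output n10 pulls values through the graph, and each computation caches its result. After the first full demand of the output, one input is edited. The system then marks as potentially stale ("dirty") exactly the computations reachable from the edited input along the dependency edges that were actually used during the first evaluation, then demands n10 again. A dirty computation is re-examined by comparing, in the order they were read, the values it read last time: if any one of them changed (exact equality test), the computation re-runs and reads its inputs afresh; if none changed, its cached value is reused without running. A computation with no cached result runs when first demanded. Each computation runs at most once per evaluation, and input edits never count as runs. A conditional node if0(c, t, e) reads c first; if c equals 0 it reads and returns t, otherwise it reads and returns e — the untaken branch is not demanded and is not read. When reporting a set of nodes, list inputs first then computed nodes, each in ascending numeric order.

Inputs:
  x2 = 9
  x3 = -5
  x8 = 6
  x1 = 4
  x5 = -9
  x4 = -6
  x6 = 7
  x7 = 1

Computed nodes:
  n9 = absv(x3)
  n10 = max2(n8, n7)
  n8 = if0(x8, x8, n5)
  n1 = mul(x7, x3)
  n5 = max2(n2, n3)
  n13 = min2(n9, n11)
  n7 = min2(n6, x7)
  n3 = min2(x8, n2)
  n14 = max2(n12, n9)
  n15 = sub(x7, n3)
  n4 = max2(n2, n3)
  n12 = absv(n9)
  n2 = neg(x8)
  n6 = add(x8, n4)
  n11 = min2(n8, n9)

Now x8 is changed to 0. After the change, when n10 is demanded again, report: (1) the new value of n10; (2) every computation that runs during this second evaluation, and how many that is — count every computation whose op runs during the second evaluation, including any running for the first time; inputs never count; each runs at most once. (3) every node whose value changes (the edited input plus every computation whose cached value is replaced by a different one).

n10 now evaluates to 0.
Run set: n2, n3, n4, n6, n8, n10 (6 run).
Changed values: x8, n2, n3, n4, n8.
The important point: the flipped condition redirects demand; n5 is left stale, never re-checked.

Initial pass — values computed on the first demand:
  n2 = neg(6) = -6
  n3 = min2(6, -6) = -6
  n4 = max2(-6, -6) = -6
  n5 = max2(-6, -6) = -6
  n6 = add(6, -6) = 0
  n7 = min2(0, 1) = 0
  n8 = if0(x8=6 -> else branch n5) = -6
  n10 = max2(-6, 0) = 0

Second demand — change propagation:
  n2: re-runs because x8 6->0; new result 0.
  n3: re-runs because x8 6->0; n2 -6->0; new result 0.
  n4: re-runs because n2 -6->0; n3 -6->0; new result 0.
  n5: dirty yet unreached — the second evaluation never asks for it.
  n6: re-runs because x8 6->0; n4 -6->0; new result 0 (unchanged).
  n7: re-examined; everything it read last time is the same (n6 unchanged, x7 unchanged) — cache 0 kept, no run.
  n8: re-runs because x8 6->0; new result 0.
  n10: re-runs because n8 -6->0; new result 0 (unchanged).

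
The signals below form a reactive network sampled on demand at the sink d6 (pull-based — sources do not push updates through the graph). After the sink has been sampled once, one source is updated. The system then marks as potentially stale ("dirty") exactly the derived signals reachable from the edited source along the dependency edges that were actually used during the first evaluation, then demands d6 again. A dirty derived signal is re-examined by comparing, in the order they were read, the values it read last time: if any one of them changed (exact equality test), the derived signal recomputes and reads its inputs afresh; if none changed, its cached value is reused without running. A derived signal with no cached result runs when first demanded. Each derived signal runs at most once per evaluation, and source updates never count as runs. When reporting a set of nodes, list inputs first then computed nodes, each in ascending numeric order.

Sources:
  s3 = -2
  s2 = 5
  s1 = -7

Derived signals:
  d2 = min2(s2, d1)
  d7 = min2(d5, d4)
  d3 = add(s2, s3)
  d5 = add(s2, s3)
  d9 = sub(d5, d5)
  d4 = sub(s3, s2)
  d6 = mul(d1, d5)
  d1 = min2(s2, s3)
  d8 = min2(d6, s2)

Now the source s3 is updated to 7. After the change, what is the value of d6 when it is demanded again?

Initial pass — values computed on the first demand:
  d1 = min2(5, -2) = -2
  d5 = add(5, -2) = 3
  d6 = mul(-2, 3) = -6

Second demand — change propagation:
  d1: re-runs because s3 -2->7; new result 5.
  d5: re-runs because s3 -2->7; new result 12.
  d6: re-runs because d1 -2->5; d5 3->12; new result 60.

d6 now evaluates to 60.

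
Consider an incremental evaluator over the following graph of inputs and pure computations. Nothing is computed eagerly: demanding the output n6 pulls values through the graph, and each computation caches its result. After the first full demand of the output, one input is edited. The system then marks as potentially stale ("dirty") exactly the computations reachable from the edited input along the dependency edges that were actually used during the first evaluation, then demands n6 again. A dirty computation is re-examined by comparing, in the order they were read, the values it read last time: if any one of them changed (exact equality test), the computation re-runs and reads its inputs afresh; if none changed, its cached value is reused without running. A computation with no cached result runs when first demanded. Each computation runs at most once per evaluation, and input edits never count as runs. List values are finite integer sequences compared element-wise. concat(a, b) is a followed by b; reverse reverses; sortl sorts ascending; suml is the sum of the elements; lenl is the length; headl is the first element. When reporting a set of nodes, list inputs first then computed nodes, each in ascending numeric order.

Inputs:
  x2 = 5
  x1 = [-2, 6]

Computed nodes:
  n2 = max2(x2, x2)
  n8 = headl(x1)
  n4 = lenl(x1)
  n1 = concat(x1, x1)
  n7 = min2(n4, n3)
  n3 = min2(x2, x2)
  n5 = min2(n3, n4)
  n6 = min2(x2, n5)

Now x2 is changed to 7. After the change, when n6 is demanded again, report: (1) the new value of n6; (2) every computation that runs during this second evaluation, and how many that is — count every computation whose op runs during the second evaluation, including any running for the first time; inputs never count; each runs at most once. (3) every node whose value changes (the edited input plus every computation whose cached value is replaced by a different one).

n6 now evaluates to 2.
Run set: n3, n5, n6 (3 run).
Changed values: x2, n3.

Initial pass — values computed on the first demand:
  n3 = min2(5, 5) = 5
  n4 = lenl([-2, 6]) = 2
  n5 = min2(5, 2) = 2
  n6 = min2(5, 2) = 2

Second demand — change propagation:
  n3: re-runs because x2 5->7; x2 5->7; new result 7.
  n5: re-runs because n3 5->7; new result 2 (unchanged).
  n6: re-runs because x2 5->7; new result 2 (unchanged).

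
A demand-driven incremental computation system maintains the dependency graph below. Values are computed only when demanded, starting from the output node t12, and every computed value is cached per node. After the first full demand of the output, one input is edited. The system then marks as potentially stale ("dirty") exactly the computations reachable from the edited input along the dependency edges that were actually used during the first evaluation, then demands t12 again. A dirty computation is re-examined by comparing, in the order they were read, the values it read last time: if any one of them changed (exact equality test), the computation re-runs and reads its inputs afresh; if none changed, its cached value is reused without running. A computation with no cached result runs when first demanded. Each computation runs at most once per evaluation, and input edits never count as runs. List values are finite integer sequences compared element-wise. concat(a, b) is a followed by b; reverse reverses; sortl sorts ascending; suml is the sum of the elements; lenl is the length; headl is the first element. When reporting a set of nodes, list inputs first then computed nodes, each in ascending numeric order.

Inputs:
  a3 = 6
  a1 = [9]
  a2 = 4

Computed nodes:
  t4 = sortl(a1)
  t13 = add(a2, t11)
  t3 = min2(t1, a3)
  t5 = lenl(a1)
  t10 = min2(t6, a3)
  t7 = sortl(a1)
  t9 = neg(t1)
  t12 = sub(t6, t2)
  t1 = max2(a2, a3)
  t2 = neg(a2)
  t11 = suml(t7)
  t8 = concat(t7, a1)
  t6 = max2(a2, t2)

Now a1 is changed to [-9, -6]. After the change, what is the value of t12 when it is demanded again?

New value of t12: 8.
Key observation: a1 is never demanded by the output, so the edit triggers no recomputation at all.

First evaluation (everything demanded from the output):
  t2 = neg(4) = -4
  t6 = max2(4, -4) = 4
  t12 = sub(4, -4) = 8

Propagation after the edit:
  a1 feeds no computation that the output demands — nothing is marked dirty and nothing runs.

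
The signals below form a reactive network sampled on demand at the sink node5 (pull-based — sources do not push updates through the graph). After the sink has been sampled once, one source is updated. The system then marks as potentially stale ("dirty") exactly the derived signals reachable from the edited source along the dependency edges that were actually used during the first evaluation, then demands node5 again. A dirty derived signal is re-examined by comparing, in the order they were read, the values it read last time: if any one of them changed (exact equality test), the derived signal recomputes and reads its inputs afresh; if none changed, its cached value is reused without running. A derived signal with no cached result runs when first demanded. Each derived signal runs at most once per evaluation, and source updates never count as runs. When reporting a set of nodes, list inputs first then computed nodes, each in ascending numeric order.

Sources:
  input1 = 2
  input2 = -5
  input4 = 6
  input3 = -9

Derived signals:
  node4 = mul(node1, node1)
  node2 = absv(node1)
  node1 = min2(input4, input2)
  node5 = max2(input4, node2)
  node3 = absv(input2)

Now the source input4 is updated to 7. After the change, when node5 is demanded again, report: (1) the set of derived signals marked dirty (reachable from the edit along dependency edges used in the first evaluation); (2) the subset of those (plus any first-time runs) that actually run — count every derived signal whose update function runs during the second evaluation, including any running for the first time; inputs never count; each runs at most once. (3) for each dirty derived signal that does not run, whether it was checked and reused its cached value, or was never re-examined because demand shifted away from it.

Dirty set: node1, node2, node5.
Run set: node1, node5 (2 run).
Re-examined without running (cache reused): node2.
The important point: at node2 every value read last time is unchanged, so the dirty flag clears without a run.

Initial pass — values computed on the first demand:
  node1 = min2(6, -5) = -5
  node2 = absv(-5) = 5
  node5 = max2(6, 5) = 6

Second demand — change propagation:
  node1: re-runs because input4 6->7; new result -5 (unchanged).
  node2: re-examined; everything it read last time is the same (node1 unchanged) — cache 5 kept, no run.
  node5: re-runs because input4 6->7; new result 7.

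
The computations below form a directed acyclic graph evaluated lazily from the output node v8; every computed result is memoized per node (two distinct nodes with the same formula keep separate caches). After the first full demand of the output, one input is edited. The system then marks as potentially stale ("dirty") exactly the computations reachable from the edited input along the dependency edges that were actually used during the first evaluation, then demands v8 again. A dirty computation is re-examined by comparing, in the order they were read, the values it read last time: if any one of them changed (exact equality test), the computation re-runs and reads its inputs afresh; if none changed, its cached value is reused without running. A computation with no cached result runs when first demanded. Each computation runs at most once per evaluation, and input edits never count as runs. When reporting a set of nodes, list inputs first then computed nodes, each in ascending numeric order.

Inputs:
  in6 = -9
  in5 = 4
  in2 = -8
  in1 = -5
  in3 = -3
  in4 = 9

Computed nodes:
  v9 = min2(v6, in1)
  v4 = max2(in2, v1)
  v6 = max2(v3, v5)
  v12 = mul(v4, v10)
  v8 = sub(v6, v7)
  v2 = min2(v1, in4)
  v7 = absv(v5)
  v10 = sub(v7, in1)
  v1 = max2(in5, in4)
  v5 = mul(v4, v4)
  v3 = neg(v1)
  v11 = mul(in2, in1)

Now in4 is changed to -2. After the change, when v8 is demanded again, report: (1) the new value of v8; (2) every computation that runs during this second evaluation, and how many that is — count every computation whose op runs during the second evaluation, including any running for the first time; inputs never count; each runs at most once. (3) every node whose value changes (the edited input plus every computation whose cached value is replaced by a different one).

First demand of the output computes:
  v1 = max2(4, 9) = 9
  v3 = neg(9) = -9
  v4 = max2(-8, 9) = 9
  v5 = mul(9, 9) = 81
  v6 = max2(-9, 81) = 81
  v7 = absv(81) = 81
  v8 = sub(81, 81) = 0

After the edit, cleaning proceeds:
  v1: a read changed (in4 9->-2) — executes, giving 4.
  v3: a read changed (v1 9->4) — executes, giving -4.
  v4: a read changed (v1 9->4) — executes, giving 4.
  v5: a read changed (v4 9->4; v4 9->4) — executes, giving 16.
  v6: a read changed (v3 -9->-4; v5 81->16) — executes, giving 16.
  v7: a read changed (v5 81->16) — executes, giving 16.
  v8: a read changed (v6 81->16; v7 81->16) — executes, giving 0 — identical to its old value.

Demanding v8 again yields 0.
7 computations run: v1, v3, v4, v5, v6, v7, v8.
The nodes whose values change: in4, v1, v3, v4, v5, v6, v7.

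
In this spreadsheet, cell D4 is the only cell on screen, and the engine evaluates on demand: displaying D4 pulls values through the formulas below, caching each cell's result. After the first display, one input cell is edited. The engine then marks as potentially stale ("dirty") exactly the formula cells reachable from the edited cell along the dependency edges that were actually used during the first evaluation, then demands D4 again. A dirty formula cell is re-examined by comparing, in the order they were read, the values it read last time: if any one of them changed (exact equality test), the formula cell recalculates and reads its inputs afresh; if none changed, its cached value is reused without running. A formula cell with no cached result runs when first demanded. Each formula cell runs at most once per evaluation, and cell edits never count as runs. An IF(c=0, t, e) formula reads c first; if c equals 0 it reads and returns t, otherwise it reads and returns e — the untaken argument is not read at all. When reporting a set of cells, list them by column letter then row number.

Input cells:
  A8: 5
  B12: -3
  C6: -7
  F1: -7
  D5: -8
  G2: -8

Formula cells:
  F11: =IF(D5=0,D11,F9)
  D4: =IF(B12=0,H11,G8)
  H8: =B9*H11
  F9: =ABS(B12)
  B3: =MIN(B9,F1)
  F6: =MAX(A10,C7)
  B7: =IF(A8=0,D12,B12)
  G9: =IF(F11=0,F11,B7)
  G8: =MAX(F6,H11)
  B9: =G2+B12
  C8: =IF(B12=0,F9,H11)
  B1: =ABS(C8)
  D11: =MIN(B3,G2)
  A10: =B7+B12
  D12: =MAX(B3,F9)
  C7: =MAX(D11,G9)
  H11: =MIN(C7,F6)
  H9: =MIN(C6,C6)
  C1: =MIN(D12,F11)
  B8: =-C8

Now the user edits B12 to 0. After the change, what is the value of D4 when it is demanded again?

Initial pass — values computed on the first demand:
  B7 = IF(A8=0: A8=5 -> else branch B12) = -3
  A10 = -3 + -3 = -6
  B9 = -8 + -3 = -11
  B3 = MIN(-11, -7) = -11
  D11 = MIN(-11, -8) = -11
  F9 = ABS(-3) = 3
  F11 = IF(D5=0: D5=-8 -> else branch F9) = 3
  G9 = IF(F11=0: F11=3 -> else branch B7) = -3
  C7 = MAX(-11, -3) = -3
  F6 = MAX(-6, -3) = -3
  H11 = MIN(-3, -3) = -3
  G8 = MAX(-3, -3) = -3
  D4 = IF(B12=0: B12=-3 -> else branch G8) = -3

Second demand — change propagation:
  B7: re-runs because B12 -3->0; new result 0.
  A10: re-runs because B7 -3->0; B12 -3->0; new result 0.
  B9: re-runs because B12 -3->0; new result -8.
  B3: re-runs because B9 -11->-8; new result -8.
  D11: re-runs because B3 -11->-8; new result -8.
  F9: re-runs because B12 -3->0; new result 0.
  F11: re-runs because F9 3->0; new result 0.
  G9: re-runs because F11 3->0; B7 -3->0; new result 0.
  C7: re-runs because D11 -11->-8; G9 -3->0; new result 0.
  F6: re-runs because A10 -6->0; C7 -3->0; new result 0.
  H11: re-runs because C7 -3->0; F6 -3->0; new result 0.
  G8: dirty yet unreached — the second evaluation never asks for it.
  D4: re-runs because B12 -3->0; new result 0.

The important point: the flipped condition redirects demand; G8 is left stale, never re-checked.

D4 now evaluates to 0.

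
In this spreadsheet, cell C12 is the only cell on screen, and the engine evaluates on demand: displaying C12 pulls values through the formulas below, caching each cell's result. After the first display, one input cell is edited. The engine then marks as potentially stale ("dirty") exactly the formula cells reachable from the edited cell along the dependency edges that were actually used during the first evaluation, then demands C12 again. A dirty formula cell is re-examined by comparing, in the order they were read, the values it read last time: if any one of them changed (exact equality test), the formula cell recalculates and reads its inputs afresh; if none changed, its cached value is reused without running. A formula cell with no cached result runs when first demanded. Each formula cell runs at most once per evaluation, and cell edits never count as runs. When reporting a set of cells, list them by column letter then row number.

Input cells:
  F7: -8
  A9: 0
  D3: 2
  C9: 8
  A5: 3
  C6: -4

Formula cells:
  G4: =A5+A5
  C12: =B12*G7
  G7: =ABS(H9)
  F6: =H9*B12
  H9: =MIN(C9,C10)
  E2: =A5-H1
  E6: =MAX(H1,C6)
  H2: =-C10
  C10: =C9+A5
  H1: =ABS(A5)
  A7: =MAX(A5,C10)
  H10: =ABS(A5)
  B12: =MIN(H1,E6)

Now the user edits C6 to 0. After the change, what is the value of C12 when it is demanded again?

C12 now evaluates to 24.
The important point: E6 recomputes to an identical value, and the output ends up unchanged.

Initial pass — values computed on the first demand:
  C10 = 8 + 3 = 11
  H1 = ABS(3) = 3
  E6 = MAX(3, -4) = 3
  B12 = MIN(3, 3) = 3
  H9 = MIN(8, 11) = 8
  G7 = ABS(8) = 8
  C12 = 3 * 8 = 24

Second demand — change propagation:
  E6: re-runs because C6 -4->0; new result 3 (unchanged).
  B12: re-examined; everything it read last time is the same (H1 unchanged, E6 unchanged) — cache 3 kept, no run.
  C12: re-examined; everything it read last time is the same (B12 unchanged, G7 unchanged) — cache 24 kept, no run.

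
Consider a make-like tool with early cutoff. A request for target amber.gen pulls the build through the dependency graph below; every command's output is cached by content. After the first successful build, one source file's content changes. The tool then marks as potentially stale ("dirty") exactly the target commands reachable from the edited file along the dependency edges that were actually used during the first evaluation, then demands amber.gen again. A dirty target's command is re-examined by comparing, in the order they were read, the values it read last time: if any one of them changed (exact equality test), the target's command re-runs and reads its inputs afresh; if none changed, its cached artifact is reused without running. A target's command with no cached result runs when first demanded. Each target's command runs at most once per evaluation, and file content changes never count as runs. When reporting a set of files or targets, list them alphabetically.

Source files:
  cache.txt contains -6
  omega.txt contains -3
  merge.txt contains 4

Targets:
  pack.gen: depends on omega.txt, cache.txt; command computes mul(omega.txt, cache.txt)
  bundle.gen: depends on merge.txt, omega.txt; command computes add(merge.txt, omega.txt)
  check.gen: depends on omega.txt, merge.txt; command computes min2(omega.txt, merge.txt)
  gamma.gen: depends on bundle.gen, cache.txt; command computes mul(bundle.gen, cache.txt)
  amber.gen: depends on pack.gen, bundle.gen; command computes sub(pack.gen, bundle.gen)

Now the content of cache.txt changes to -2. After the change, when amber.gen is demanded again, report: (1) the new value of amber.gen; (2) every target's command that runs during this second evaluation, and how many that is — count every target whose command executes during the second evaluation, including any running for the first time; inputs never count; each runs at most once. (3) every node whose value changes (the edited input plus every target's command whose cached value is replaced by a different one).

First demand of the output computes:
  bundle.gen = add(4, -3) = 1
  pack.gen = mul(-3, -6) = 18
  amber.gen = sub(18, 1) = 17

After the edit, cleaning proceeds:
  pack.gen: a read changed (cache.txt -6->-2) — executes, giving 6.
  amber.gen: a read changed (pack.gen 18->6) — executes, giving 5.

Demanding amber.gen again yields 5.
2 target commands run: amber.gen, pack.gen.
The nodes whose values change: amber.gen, cache.txt, pack.gen.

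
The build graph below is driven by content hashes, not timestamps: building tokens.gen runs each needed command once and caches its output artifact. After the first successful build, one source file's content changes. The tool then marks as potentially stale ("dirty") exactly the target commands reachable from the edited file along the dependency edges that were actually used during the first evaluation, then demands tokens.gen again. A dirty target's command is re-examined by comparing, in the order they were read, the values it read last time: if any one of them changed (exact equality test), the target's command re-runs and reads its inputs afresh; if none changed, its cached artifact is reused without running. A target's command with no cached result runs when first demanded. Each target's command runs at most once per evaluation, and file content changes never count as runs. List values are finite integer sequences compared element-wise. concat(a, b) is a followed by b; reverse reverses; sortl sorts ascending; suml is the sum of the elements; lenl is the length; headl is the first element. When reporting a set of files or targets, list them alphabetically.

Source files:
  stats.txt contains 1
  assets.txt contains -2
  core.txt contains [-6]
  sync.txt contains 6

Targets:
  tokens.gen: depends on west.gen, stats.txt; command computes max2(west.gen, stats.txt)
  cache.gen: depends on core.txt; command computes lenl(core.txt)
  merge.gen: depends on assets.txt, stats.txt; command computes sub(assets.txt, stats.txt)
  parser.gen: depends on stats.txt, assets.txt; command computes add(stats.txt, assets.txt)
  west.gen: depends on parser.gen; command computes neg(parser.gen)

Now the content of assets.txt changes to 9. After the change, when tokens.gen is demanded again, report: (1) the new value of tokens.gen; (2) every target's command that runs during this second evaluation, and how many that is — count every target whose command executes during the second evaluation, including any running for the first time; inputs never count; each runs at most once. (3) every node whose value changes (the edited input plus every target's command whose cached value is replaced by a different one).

Initial pass — values computed on the first demand:
  parser.gen = add(1, -2) = -1
  west.gen = neg(-1) = 1
  tokens.gen = max2(1, 1) = 1

Second demand — change propagation:
  parser.gen: re-runs because assets.txt -2->9; new result 10.
  west.gen: re-runs because parser.gen -1->10; new result -10.
  tokens.gen: re-runs because west.gen 1->-10; new result 1 (unchanged).

tokens.gen now evaluates to 1.
Run set: parser.gen, tokens.gen, west.gen (3 run).
Changed values: assets.txt, parser.gen, west.gen.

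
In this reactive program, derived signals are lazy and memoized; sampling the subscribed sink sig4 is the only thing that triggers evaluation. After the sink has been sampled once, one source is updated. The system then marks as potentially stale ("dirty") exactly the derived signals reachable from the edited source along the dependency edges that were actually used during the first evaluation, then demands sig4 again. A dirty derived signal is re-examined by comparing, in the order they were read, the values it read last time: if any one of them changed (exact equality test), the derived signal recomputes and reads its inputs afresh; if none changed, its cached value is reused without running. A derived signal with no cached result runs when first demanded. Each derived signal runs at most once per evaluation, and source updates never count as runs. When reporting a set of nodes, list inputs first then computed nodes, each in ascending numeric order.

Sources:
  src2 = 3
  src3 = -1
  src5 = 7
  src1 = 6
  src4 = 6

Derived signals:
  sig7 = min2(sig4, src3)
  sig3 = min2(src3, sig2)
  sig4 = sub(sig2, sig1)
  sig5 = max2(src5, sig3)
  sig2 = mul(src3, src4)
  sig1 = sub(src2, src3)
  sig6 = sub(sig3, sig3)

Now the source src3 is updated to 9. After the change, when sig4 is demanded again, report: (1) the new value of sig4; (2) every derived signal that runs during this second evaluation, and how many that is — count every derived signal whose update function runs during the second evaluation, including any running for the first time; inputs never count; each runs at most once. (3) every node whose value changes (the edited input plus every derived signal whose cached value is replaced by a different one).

Demanding sig4 again yields 60.
3 derived signals run: sig1, sig2, sig4.
The nodes whose values change: src3, sig1, sig2, sig4.

First demand of the output computes:
  sig1 = sub(3, -1) = 4
  sig2 = mul(-1, 6) = -6
  sig4 = sub(-6, 4) = -10

After the edit, cleaning proceeds:
  sig1: a read changed (src3 -1->9) — executes, giving -6.
  sig2: a read changed (src3 -1->9) — executes, giving 54.
  sig4: a read changed (sig2 -6->54; sig1 4->-6) — executes, giving 60.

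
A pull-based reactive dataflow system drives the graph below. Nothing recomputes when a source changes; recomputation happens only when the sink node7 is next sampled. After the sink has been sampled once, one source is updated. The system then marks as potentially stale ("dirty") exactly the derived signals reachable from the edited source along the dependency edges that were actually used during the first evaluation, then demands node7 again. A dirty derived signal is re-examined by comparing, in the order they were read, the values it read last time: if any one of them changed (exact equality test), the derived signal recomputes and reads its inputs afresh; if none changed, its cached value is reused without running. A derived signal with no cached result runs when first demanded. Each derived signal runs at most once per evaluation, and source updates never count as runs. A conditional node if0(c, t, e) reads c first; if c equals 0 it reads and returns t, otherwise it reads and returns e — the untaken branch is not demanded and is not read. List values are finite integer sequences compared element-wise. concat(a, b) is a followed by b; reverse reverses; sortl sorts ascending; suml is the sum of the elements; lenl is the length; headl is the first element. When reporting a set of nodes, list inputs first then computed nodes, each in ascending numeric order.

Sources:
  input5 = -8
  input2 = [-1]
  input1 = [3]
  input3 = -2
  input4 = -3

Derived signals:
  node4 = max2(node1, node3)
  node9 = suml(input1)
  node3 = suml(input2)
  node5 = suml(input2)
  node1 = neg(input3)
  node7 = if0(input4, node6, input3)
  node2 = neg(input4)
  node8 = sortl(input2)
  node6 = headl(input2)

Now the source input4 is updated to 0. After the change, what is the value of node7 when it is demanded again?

New value of node7: -1.
Key observation: a condition flipped, so demand reaches new nodes — node6 runs for the first time.

First evaluation (everything demanded from the output):
  node7 = if0(input4=-3 -> else branch input3) = -2

Propagation after the edit:
  node6: demanded for the first time — runs, produces -1.
  node7: runs — input4 -3->0; result -1.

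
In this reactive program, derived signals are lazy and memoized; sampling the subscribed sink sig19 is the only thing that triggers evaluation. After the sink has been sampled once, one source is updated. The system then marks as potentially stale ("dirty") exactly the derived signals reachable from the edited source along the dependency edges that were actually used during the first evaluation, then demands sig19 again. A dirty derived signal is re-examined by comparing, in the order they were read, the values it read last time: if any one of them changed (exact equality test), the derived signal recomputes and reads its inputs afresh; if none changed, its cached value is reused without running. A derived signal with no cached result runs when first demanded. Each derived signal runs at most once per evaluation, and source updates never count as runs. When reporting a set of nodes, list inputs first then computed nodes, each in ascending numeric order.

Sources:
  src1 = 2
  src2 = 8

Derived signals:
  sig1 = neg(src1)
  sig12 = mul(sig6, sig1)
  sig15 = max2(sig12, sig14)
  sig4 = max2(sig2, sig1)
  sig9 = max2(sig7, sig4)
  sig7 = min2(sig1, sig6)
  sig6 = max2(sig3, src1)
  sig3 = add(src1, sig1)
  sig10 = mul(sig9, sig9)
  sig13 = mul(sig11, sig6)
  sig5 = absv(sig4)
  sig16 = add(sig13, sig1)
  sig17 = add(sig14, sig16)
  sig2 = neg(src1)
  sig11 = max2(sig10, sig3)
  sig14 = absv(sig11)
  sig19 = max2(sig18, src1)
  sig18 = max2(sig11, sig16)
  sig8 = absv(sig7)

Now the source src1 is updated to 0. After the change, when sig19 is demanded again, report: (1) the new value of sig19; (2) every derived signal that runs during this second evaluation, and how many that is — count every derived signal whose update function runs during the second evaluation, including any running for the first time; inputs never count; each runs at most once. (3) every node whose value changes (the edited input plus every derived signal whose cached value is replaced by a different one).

First demand of the output computes:
  sig1 = neg(2) = -2
  sig2 = neg(2) = -2
  sig3 = add(2, -2) = 0
  sig4 = max2(-2, -2) = -2
  sig6 = max2(0, 2) = 2
  sig7 = min2(-2, 2) = -2
  sig9 = max2(-2, -2) = -2
  sig10 = mul(-2, -2) = 4
  sig11 = max2(4, 0) = 4
  sig13 = mul(4, 2) = 8
  sig16 = add(8, -2) = 6
  sig18 = max2(4, 6) = 6
  sig19 = max2(6, 2) = 6

After the edit, cleaning proceeds:
  sig1: a read changed (src1 2->0) — executes, giving 0.
  sig2: a read changed (src1 2->0) — executes, giving 0.
  sig3: a read changed (src1 2->0; sig1 -2->0) — executes, giving 0 — identical to its old value.
  sig4: a read changed (sig2 -2->0; sig1 -2->0) — executes, giving 0.
  sig6: a read changed (src1 2->0) — executes, giving 0.
  sig7: a read changed (sig1 -2->0; sig6 2->0) — executes, giving 0.
  sig9: a read changed (sig7 -2->0; sig4 -2->0) — executes, giving 0.
  sig10: a read changed (sig9 -2->0; sig9 -2->0) — executes, giving 0.
  sig11: a read changed (sig10 4->0) — executes, giving 0.
  sig13: a read changed (sig11 4->0; sig6 2->0) — executes, giving 0.
  sig16: a read changed (sig13 8->0; sig1 -2->0) — executes, giving 0.
  sig18: a read changed (sig11 4->0; sig16 6->0) — executes, giving 0.
  sig19: a read changed (sig18 6->0; src1 2->0) — executes, giving 0.

Demanding sig19 again yields 0.
13 derived signals run: sig1, sig2, sig3, sig4, sig6, sig7, sig9, sig10, sig11, sig13, sig16, sig18, sig19.
The nodes whose values change: src1, sig1, sig2, sig4, sig6, sig7, sig9, sig10, sig11, sig13, sig16, sig18, sig19.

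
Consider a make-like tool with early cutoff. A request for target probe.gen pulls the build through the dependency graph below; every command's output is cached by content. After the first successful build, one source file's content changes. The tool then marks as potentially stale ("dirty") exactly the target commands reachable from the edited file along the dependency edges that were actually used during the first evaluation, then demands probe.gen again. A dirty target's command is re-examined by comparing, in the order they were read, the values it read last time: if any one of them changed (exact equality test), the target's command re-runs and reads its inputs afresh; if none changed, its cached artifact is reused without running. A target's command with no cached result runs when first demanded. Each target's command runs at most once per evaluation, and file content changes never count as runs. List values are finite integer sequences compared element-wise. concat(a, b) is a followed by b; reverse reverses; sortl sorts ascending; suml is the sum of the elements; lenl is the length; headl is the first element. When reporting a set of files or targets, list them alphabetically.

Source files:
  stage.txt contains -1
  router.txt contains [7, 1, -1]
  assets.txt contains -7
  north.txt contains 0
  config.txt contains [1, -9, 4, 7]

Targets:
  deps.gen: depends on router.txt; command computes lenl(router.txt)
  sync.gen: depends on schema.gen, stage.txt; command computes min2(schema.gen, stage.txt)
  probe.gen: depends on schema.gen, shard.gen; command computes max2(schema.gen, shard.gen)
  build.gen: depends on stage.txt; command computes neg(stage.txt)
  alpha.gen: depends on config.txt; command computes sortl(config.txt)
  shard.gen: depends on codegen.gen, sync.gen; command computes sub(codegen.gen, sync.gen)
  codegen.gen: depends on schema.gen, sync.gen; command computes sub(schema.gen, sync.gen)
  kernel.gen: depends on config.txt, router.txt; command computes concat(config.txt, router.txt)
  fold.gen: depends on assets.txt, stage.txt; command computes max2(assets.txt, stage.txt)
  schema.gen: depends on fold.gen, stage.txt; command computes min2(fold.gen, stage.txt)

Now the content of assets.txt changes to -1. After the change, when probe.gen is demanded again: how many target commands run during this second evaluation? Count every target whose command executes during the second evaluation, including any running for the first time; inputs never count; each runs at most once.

First demand of the output computes:
  fold.gen = max2(-7, -1) = -1
  schema.gen = min2(-1, -1) = -1
  sync.gen = min2(-1, -1) = -1
  codegen.gen = sub(-1, -1) = 0
  shard.gen = sub(0, -1) = 1
  probe.gen = max2(-1, 1) = 1

After the edit, cleaning proceeds:
  fold.gen: a read changed (assets.txt -7->-1) — executes, giving -1 — identical to its old value.
  schema.gen: dirty, but its reads are unchanged (fold.gen unchanged, stage.txt unchanged); cached -1 stands.
  sync.gen: dirty, but its reads are unchanged (schema.gen unchanged, stage.txt unchanged); cached -1 stands.
  codegen.gen: dirty, but its reads are unchanged (schema.gen unchanged, sync.gen unchanged); cached 0 stands.
  shard.gen: dirty, but its reads are unchanged (codegen.gen unchanged, sync.gen unchanged); cached 1 stands.
  probe.gen: dirty, but its reads are unchanged (schema.gen unchanged, shard.gen unchanged); cached 1 stands.

Note the absorption at fold.gen: it re-runs yet its value is the same, leaving the output's value untouched.

1 target commands run: fold.gen.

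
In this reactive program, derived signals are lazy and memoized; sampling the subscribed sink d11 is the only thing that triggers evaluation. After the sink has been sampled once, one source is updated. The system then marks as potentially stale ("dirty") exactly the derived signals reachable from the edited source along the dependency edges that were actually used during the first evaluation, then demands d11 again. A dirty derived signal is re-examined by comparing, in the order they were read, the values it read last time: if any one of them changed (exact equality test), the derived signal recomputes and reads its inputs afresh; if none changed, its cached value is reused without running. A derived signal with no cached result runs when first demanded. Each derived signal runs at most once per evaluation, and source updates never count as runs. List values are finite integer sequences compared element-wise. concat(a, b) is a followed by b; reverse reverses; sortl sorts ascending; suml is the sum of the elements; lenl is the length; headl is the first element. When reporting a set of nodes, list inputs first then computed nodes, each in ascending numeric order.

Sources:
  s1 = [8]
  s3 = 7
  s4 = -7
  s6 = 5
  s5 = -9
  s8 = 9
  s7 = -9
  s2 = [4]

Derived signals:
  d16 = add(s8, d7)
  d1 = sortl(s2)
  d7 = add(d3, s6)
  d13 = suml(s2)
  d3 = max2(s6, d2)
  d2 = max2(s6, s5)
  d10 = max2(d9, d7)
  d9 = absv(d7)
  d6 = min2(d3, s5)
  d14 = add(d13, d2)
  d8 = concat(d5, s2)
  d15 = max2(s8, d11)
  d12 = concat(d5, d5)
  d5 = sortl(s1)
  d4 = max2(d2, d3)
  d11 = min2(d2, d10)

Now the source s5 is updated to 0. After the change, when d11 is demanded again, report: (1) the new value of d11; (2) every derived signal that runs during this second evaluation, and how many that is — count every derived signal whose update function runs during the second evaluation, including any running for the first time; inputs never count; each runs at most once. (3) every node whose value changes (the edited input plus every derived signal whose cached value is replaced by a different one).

Demanding d11 again yields 5.
1 derived signals run: d2.
The nodes whose values change: s5.
Note the absorption at d2: it re-runs yet its value is the same, leaving the output's value untouched.

First demand of the output computes:
  d2 = max2(5, -9) = 5
  d3 = max2(5, 5) = 5
  d7 = add(5, 5) = 10
  d9 = absv(10) = 10
  d10 = max2(10, 10) = 10
  d11 = min2(5, 10) = 5

After the edit, cleaning proceeds:
  d2: a read changed (s5 -9->0) — executes, giving 5 — identical to its old value.
  d3: dirty, but its reads are unchanged (s6 unchanged, d2 unchanged); cached 5 stands.
  d7: dirty, but its reads are unchanged (d3 unchanged, s6 unchanged); cached 10 stands.
  d9: dirty, but its reads are unchanged (d7 unchanged); cached 10 stands.
  d10: dirty, but its reads are unchanged (d9 unchanged, d7 unchanged); cached 10 stands.
  d11: dirty, but its reads are unchanged (d2 unchanged, d10 unchanged); cached 5 stands.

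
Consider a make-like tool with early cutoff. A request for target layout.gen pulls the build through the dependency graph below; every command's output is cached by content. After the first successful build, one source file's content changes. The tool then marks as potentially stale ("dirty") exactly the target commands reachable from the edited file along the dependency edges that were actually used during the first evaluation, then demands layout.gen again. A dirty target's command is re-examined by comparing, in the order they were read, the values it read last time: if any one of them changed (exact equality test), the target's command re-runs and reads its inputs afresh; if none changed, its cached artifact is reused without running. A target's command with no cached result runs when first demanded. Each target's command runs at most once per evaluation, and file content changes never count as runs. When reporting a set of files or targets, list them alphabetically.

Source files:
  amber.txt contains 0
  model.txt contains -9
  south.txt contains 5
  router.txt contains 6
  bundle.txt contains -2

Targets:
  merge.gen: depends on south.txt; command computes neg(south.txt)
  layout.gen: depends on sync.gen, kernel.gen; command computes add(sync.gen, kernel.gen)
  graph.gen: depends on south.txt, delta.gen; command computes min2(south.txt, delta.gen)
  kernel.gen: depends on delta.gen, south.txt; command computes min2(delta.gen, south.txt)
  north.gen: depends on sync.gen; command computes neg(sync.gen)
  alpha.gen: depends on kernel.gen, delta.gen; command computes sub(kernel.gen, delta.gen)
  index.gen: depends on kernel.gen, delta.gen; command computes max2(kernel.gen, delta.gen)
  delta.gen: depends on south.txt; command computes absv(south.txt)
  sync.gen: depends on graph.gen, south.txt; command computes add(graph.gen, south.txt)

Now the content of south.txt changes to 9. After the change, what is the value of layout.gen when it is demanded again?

First demand of the output computes:
  delta.gen = absv(5) = 5
  graph.gen = min2(5, 5) = 5
  kernel.gen = min2(5, 5) = 5
  sync.gen = add(5, 5) = 10
  layout.gen = add(10, 5) = 15

After the edit, cleaning proceeds:
  delta.gen: a read changed (south.txt 5->9) — executes, giving 9.
  graph.gen: a read changed (south.txt 5->9; delta.gen 5->9) — executes, giving 9.
  kernel.gen: a read changed (delta.gen 5->9; south.txt 5->9) — executes, giving 9.
  sync.gen: a read changed (graph.gen 5->9; south.txt 5->9) — executes, giving 18.
  layout.gen: a read changed (sync.gen 10->18; kernel.gen 5->9) — executes, giving 27.

Demanding layout.gen again yields 27.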